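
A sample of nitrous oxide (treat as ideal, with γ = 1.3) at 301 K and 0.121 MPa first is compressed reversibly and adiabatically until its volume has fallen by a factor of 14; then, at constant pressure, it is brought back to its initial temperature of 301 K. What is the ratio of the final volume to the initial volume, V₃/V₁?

V₃/V₁ ≈ 0.0324

Adiabatic step: V₂/V₁ = 0.07143; T₂ = T₁·14^(0.3) = 664.4 K.
Isobaric step: V₃/V₂ = T₃/T₂ = 301/664.4.
V₃/V₁ = (V₂/V₁)(V₃/V₂) = 0.07143 × (301/664.4) = 0.03236.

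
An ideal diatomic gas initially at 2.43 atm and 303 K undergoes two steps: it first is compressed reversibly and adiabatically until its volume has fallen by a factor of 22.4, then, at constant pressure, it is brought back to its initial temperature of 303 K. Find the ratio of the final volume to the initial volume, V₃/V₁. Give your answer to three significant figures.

For a diatomic ideal gas γ = 7/5.
Adiabatic step: V₂/V₁ = 0.04464; T₂ = T₁·22.4^(2/5) = 1051 K.
Isobaric step: V₃/V₂ = T₃/T₂ = 303/1051.
V₃/V₁ = (V₂/V₁)(V₃/V₂) = 0.04464 × (303/1051) = 0.01287.

V₃/V₁ ≈ 0.0129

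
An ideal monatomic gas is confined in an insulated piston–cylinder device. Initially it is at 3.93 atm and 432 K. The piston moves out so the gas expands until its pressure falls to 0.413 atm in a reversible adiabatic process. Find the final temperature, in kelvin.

T₂ ≈ 175 K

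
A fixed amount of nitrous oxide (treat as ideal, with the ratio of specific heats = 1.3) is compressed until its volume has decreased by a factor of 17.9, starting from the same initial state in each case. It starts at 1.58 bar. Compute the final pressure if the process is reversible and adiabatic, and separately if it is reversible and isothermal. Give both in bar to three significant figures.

adiabatic: 67.2 bar; isothermal: 28.3 bar

Isothermal: P₂ = P₁(V₁/V₂) = 1.58×17.9 = 28.28 bar.
Adiabatic: P₂ = P₁(V₁/V₂)^γ = 1.58×17.9^(1.3) = 67.2 bar.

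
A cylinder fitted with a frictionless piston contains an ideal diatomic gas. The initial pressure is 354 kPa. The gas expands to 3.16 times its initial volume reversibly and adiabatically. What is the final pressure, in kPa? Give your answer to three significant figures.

P₂ ≈ 70.7 kPa

Since PV^γ is constant along a reversible adiabat, P₂ = P₁ (V₁/V₂)^γ.
For a diatomic ideal gas γ = 7/5.
P₂ = 354 × (1/3.16)^(7/5) = 70.7 kPa.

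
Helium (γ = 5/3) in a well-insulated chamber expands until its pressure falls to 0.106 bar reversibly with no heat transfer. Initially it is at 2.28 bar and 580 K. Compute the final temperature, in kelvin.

T₂ ≈ 170 K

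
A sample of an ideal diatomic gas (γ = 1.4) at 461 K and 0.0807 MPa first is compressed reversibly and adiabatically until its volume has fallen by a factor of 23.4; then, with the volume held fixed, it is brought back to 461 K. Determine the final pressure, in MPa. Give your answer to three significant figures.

P₃ ≈ 1.89 MPa

Adiabatic step (PV^γ = const): P₂ = 0.0807×23.4^(1.4) = 6.665 MPa; T₂ = 461×23.4^(0.4) = 1627 K.
Isochoric: P₃ = P₂(T₃/T₂) = 6.665 × (461/1627) = 1.888 MPa.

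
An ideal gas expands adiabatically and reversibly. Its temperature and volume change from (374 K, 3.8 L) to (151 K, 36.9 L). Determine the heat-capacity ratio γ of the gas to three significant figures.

γ ≈ 1.40

TV^(γ−1) = const ⇒ γ − 1 = ln(T₂/T₁) / ln(V₁/V₂).
γ = 1 + ln(151/374) / ln(3.8/36.9) = 1.399.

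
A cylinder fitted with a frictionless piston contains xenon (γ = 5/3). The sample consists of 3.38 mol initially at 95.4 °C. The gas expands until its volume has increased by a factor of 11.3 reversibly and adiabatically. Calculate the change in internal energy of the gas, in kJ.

Adiabatic: T₁V₁^(γ−1) = T₂V₂^(γ−1) ⇒ T₂ = T₁ (V₁/V₂)^(γ−1).
T₁ = 95.4 °C = 368.5 K.
T₂ = 368.5 × (1/11.3)^(2/3) = 73.19 K.
Q = 0, so ΔU = W_on_gas = nCᵥΔT with Cᵥ = R/(γ−1) = 12.47 J/(mol·K).
ΔU = 3.38 × 12.47 × (73.19 − 368.5) = -12450 J.

ΔU ≈ -12.5 kJ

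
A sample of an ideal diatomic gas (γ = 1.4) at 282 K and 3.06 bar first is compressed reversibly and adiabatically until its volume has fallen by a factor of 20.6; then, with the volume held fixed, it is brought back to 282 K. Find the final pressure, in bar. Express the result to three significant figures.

P₃ ≈ 63.0 bar

Adiabatic step (PV^γ = const): P₂ = 3.06×20.6^(1.4) = 211.4 bar; T₂ = 282×20.6^(0.4) = 945.8 K.
Isochoric: P₃ = P₂(T₃/T₂) = 211.4 × (282/945.8) = 63.04 bar.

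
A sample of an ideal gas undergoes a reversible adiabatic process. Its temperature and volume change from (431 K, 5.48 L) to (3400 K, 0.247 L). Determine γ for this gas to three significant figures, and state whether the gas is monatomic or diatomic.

TV^(γ−1) = const ⇒ γ − 1 = ln(T₂/T₁) / ln(V₁/V₂).
γ = 1 + ln(3400/431) / ln(5.48/0.247) = 1.666.
γ ≈ 1.67 is close to 5/3, so the gas is monatomic.

γ ≈ 1.67; monatomic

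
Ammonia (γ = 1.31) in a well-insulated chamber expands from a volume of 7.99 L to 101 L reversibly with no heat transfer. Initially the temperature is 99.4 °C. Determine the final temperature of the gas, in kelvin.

T₂ ≈ 170 K

Adiabatic: T₁V₁^(γ−1) = T₂V₂^(γ−1) ⇒ T₂ = T₁ (V₁/V₂)^(γ−1).
T₁ = 99.4 °C = 372.5 K.
T₂ = 372.5 × (7.99/101)^(0.31) = 169.7 K.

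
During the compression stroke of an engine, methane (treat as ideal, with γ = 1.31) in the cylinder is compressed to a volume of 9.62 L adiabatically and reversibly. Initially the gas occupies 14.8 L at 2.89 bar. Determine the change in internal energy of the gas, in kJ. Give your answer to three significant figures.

ΔU ≈ 1.97 kJ

P₂ = P₁(V₁/V₂)^γ = 2.89×(14.8/9.62)^(1.31) = 5.081 bar.
For a reversible adiabat, W_by_gas = (P₁V₁ − P₂V₂)/(γ−1).
W_by = (289000×0.0148 − 508100×0.00962) / (0.31) = -1971 J.
Q = 0 ⇒ ΔU = −W_by = 1971 J.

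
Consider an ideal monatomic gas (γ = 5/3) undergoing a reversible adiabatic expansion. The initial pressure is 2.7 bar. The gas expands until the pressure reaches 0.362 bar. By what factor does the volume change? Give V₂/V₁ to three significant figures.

V₂/V₁ ≈ 3.34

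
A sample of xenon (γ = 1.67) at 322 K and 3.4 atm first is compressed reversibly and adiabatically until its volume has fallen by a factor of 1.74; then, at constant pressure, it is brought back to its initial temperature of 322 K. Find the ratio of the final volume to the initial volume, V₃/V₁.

V₃/V₁ ≈ 0.397

Adiabatic step: V₂/V₁ = 0.5747; T₂ = T₁·1.74^(0.67) = 466.7 K.
Isobaric step: V₃/V₂ = T₃/T₂ = 322/466.7.
V₃/V₁ = (V₂/V₁)(V₃/V₂) = 0.5747 × (322/466.7) = 0.3965.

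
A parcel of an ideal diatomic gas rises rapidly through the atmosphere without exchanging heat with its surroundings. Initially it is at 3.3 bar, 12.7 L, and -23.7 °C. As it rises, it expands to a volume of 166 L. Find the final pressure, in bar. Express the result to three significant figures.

P₂ ≈ 0.0903 bar

Since PV^γ is constant along a reversible adiabat, P₂ = P₁ (V₁/V₂)^γ.
γ = 7/5 for a diatomic ideal gas.
P₂ = 3.3 × (12.7/166)^(7/5) = 0.0903 bar.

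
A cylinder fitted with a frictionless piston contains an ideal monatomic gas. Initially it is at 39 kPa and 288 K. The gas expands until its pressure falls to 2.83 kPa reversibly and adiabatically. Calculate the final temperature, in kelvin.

Adiabatic: T₂/T₁ = (P₂/P₁)^((γ−1)/γ).
For a monatomic ideal gas γ = 5/3, so (γ−1)/γ = 2/5.
T₂ = 288 × (2.83/39)^(2/5) = 100.9 K.

T₂ ≈ 101 K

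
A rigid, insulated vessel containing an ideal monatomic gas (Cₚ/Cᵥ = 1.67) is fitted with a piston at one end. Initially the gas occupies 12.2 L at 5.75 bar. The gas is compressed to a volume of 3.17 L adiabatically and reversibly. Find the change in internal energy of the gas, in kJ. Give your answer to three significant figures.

ΔU ≈ 15.4 kJ

P₂ = P₁(V₁/V₂)^γ = 5.75×(12.2/3.17)^(1.67) = 54.59 bar.
For a reversible adiabat, W_by_gas = (P₁V₁ − P₂V₂)/(γ−1).
W_by = (575000×0.0122 − 5.459×10^6×0.00317) / (0.67) = -15360 J.
Q = 0 ⇒ ΔU = −W_by = 15360 J.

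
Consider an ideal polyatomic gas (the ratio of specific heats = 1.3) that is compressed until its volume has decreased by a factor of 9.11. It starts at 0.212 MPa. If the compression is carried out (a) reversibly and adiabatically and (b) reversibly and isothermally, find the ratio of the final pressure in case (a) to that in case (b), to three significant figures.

Isothermal: P_b = P₁(V₁/V₂) = 0.212×9.11.
Adiabatic: P_a = P₁(V₁/V₂)^γ = 0.212×9.11^(1.3).
P_a/P_b = (V₁/V₂)^(γ−1) = 9.11^(0.3) = 1.94.

P_adiabatic / P_isothermal ≈ 1.94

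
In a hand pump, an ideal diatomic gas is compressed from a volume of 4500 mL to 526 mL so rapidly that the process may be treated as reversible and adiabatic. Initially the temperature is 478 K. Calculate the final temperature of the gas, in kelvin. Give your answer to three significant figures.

T₂ ≈ 1130 K

For a reversible adiabat TV^(γ−1) is constant, so T₂ = T₁ (V₁/V₂)^(γ−1).
For a diatomic ideal gas γ = 7/5, so γ−1 = 2/5.
T₂ = 478 × (4500/526)^(2/5) = 1128 K.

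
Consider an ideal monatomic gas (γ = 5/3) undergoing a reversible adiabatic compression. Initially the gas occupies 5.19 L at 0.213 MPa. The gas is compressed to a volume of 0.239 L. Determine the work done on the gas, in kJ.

W ≈ 11.2 kJ

P₂ = P₁(V₁/V₂)^γ = 0.213×(5.19/0.239)^(5/3) = 36 MPa.
For a reversible adiabat, W_by_gas = (P₁V₁ − P₂V₂)/(γ−1).
W_by = (213000×0.00519 − 3.6×10^7×0.000239) / (2/3) = -11250 J.
W_on_gas = −W_by = 11250 J.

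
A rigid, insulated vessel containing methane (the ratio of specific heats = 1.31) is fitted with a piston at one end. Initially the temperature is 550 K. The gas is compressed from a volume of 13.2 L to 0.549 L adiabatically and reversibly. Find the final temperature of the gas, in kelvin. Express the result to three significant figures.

T₂ ≈ 1470 K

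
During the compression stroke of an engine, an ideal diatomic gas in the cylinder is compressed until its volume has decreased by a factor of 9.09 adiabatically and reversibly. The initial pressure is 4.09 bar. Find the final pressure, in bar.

P₂ ≈ 89.9 bar

Adiabatic: P₁V₁^γ = P₂V₂^γ ⇒ P₂ = P₁ (V₁/V₂)^γ.
For a diatomic ideal gas γ = 7/5.
P₂ = 4.09 × 9.09^(7/5) = 89.89 bar.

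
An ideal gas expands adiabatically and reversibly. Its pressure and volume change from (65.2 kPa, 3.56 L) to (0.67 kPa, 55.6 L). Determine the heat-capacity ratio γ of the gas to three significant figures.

PV^γ = const ⇒ γ = ln(P₂/P₁) / ln(V₁/V₂).
γ = ln(0.67/65.2) / ln(3.56/55.6) = 1.666.

γ ≈ 1.67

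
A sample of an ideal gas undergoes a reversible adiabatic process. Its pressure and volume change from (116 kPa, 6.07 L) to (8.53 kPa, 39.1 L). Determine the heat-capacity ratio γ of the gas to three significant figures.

γ ≈ 1.40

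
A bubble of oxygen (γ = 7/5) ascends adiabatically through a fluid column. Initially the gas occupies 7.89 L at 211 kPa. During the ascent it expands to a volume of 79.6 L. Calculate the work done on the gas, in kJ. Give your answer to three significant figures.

P₂ = P₁(V₁/V₂)^γ = 211×(7.89/79.6)^(7/5) = 8.297 kPa.
For a reversible adiabat, W_by_gas = (P₁V₁ − P₂V₂)/(γ−1).
W_by = (211000×0.00789 − 8297×0.0796) / (2/5) = 2511 J.
W_on_gas = −W_by = -2511 J.

W ≈ -2.51 kJ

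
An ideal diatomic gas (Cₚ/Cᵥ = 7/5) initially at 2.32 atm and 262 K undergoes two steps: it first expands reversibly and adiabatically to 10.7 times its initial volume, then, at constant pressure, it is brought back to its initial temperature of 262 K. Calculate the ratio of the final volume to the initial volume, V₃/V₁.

Adiabatic step: V₂/V₁ = 10.7; T₂ = T₁·(1/10.7)^(2/5) = 101.5 K.
Isobaric step: V₃/V₂ = T₃/T₂ = 262/101.5.
V₃/V₁ = (V₂/V₁)(V₃/V₂) = 10.7 × (262/101.5) = 27.61.

V₃/V₁ ≈ 27.6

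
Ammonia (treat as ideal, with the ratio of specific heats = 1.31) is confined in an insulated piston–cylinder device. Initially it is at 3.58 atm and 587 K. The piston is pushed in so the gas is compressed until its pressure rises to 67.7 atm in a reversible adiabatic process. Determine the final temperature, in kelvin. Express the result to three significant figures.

Along an adiabat T P^((1−γ)/γ) is constant, so T₂ = T₁ (P₂/P₁)^((γ−1)/γ).
T₂ = 587 × (67.7/3.58)^(0.237) = 1177 K.

T₂ ≈ 1180 K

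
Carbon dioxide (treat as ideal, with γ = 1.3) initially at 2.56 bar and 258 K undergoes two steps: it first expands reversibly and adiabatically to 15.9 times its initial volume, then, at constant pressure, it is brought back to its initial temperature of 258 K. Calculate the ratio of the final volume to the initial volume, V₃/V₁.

V₃/V₁ ≈ 36.5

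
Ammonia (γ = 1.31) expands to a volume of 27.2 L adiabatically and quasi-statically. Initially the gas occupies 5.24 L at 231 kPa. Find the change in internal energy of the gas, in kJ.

P₂ = P₁(V₁/V₂)^γ = 231×(5.24/27.2)^(1.31) = 26.71 kPa.
For a reversible adiabat, W_by_gas = (P₁V₁ − P₂V₂)/(γ−1).
W_by = (231000×0.00524 − 26710×0.0272) / (0.31) = 1561 J.
Q = 0 ⇒ ΔU = −W_by = -1561 J.

ΔU ≈ -1.56 kJ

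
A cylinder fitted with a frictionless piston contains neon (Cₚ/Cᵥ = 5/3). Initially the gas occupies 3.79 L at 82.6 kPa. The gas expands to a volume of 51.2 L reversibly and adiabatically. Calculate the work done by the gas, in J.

P₂ = P₁(V₁/V₂)^γ = 82.6×(3.79/51.2)^(5/3) = 1.078 kPa.
For a reversible adiabat, W_by_gas = (P₁V₁ − P₂V₂)/(γ−1).
W_by = (82600×0.00379 − 1078×0.0512) / (2/3) = 386.8 J.

W ≈ 387 J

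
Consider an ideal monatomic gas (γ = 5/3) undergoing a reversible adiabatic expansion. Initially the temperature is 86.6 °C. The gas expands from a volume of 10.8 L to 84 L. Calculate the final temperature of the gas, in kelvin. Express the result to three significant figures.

T₂ ≈ 91.6 K

For a reversible adiabat TV^(γ−1) is constant, so T₂ = T₁ (V₁/V₂)^(γ−1).
T₁ = 86.6 °C = 359.8 K.
T₂ = 359.8 × (10.8/84)^(2/3) = 91.64 K.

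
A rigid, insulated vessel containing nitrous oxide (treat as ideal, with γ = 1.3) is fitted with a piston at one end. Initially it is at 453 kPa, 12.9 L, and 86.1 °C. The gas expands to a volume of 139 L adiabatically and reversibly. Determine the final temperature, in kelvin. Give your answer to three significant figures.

T₂ ≈ 176 K

For a reversible adiabat TV^(γ−1) is constant, so T₂ = T₁ (V₁/V₂)^(γ−1).
T₁ = 86.1 °C = 359.2 K.
T₂ = 359.2 × (12.9/139)^(0.3) = 176.1 K.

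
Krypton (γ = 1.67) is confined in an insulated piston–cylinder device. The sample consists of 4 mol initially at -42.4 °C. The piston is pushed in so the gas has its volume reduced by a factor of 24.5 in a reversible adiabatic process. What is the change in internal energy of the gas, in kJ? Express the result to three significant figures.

ΔU ≈ 86.2 kJ

Adiabatic: T₁V₁^(γ−1) = T₂V₂^(γ−1) ⇒ T₂ = T₁ (V₁/V₂)^(γ−1).
T₁ = -42.4 °C = 230.7 K.
T₂ = 230.7 × 24.5^(0.67) = 1967 K.
Q = 0, so ΔU = W_on_gas = nCᵥΔT with Cᵥ = R/(γ−1) = 12.41 J/(mol·K).
ΔU = 4 × 12.41 × (1967 − 230.7) = 86200 J.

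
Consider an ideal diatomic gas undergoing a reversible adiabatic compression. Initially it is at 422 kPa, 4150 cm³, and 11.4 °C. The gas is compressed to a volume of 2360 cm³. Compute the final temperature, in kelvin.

Adiabatic: T₁V₁^(γ−1) = T₂V₂^(γ−1) ⇒ T₂ = T₁ (V₁/V₂)^(γ−1).
γ = 7/5 for a diatomic ideal gas.
T₁ = 11.4 °C = 284.5 K.
T₂ = 284.5 × (4150/2360)^(2/5) = 356.6 K.

T₂ ≈ 357 K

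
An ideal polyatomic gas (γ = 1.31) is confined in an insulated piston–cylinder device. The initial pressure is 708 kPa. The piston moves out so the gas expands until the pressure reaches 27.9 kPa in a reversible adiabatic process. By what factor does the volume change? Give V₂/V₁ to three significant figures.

From PV^γ = const, V₂/V₁ = (P₁/P₂)^(1/γ).
V₂/V₁ = (708/27.9)^(0.763) = 11.81.

V₂/V₁ ≈ 11.8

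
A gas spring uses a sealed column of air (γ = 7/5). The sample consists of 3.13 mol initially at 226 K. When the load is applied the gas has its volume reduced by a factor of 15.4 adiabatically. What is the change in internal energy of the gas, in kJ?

ΔU ≈ 29.2 kJ

For a reversible adiabat TV^(γ−1) is constant, so T₂ = T₁ (V₁/V₂)^(γ−1).
T₂ = 226 × 15.4^(2/5) = 674.7 K.
Q = 0, so ΔU = W_on_gas = nCᵥΔT with Cᵥ = R/(γ−1) = 20.79 J/(mol·K).
ΔU = 3.13 × 20.79 × (674.7 − 226) = 29190 J.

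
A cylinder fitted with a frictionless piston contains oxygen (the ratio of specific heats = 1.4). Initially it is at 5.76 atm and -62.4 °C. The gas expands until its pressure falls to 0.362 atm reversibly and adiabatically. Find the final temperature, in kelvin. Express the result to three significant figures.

T₂ ≈ 95.6 K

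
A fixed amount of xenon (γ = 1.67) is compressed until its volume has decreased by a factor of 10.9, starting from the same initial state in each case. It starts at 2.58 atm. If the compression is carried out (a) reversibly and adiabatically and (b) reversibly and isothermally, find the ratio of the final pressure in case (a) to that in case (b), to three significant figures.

Isothermal: P_b = P₁(V₁/V₂) = 2.58×10.9.
Adiabatic: P_a = P₁(V₁/V₂)^γ = 2.58×10.9^(1.67).
P_a/P_b = (V₁/V₂)^(γ−1) = 10.9^(0.67) = 4.955.

P_adiabatic / P_isothermal ≈ 4.96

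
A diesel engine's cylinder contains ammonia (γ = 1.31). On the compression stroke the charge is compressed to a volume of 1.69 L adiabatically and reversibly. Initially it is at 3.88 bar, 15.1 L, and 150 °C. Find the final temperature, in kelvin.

T₂ ≈ 834 K

For a reversible adiabat TV^(γ−1) is constant, so T₂ = T₁ (V₁/V₂)^(γ−1).
T₁ = 150 °C = 423.1 K.
T₂ = 423.1 × (15.1/1.69)^(0.31) = 834.3 K.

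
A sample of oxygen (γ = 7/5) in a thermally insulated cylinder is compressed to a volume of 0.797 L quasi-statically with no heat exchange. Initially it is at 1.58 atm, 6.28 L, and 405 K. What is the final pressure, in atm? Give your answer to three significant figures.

Adiabatic: P₁V₁^γ = P₂V₂^γ ⇒ P₂ = P₁ (V₁/V₂)^γ.
P₂ = 1.58 × (6.28/0.797)^(7/5) = 28.43 atm.

P₂ ≈ 28.4 atm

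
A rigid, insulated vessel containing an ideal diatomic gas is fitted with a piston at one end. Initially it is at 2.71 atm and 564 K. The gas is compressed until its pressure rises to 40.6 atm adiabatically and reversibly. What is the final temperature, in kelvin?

Adiabatic: T₂/T₁ = (P₂/P₁)^((γ−1)/γ).
For a diatomic ideal gas γ = 7/5, so (γ−1)/γ = 2/7.
T₂ = 564 × (40.6/2.71)^(2/7) = 1222 K.

T₂ ≈ 1220 K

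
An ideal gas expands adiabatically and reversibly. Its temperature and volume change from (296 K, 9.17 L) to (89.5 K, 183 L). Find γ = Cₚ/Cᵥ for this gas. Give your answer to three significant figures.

TV^(γ−1) = const ⇒ γ − 1 = ln(T₂/T₁) / ln(V₁/V₂).
γ = 1 + ln(89.5/296) / ln(9.17/183) = 1.4.

γ ≈ 1.40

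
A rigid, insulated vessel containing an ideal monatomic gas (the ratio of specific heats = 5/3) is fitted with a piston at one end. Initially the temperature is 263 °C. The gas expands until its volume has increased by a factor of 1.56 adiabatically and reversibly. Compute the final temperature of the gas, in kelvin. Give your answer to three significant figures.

T₂ ≈ 399 K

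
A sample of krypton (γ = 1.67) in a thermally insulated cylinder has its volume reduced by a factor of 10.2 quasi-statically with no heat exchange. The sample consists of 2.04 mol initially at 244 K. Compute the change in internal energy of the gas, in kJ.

ΔU ≈ 23.1 kJ

Adiabatic: T₁V₁^(γ−1) = T₂V₂^(γ−1) ⇒ T₂ = T₁ (V₁/V₂)^(γ−1).
T₂ = 244 × 10.2^(0.67) = 1157 K.
Q = 0, so ΔU = W_on_gas = nCᵥΔT with Cᵥ = R/(γ−1) = 12.41 J/(mol·K).
ΔU = 2.04 × 12.41 × (1157 − 244) = 23100 J.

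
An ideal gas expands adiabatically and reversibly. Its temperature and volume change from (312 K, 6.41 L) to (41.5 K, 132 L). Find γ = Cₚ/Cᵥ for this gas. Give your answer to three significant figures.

TV^(γ−1) = const ⇒ γ − 1 = ln(T₂/T₁) / ln(V₁/V₂).
γ = 1 + ln(41.5/312) / ln(6.41/132) = 1.667.

γ ≈ 1.67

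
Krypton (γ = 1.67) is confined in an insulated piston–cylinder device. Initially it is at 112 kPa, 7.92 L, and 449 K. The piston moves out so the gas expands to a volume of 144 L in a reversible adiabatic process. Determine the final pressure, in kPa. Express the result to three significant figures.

Adiabatic: P₁V₁^γ = P₂V₂^γ ⇒ P₂ = P₁ (V₁/V₂)^γ.
P₂ = 112 × (7.92/144)^(1.67) = 0.8823 kPa.

P₂ ≈ 0.882 kPa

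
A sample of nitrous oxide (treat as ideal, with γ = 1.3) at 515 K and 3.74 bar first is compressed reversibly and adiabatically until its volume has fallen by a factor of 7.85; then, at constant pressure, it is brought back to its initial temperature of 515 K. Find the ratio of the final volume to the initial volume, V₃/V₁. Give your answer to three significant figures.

Adiabatic step: V₂/V₁ = 0.1274; T₂ = T₁·7.85^(0.3) = 955.6 K.
Isobaric step: V₃/V₂ = T₃/T₂ = 515/955.6.
V₃/V₁ = (V₂/V₁)(V₃/V₂) = 0.1274 × (515/955.6) = 0.06865.

V₃/V₁ ≈ 0.0687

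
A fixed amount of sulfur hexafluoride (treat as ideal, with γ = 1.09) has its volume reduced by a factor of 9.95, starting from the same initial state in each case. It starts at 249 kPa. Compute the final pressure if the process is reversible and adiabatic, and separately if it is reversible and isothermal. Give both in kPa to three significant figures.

Isothermal: P₂ = P₁(V₁/V₂) = 249×9.95 = 2478 kPa.
Adiabatic: P₂ = P₁(V₁/V₂)^γ = 249×9.95^(1.09) = 3047 kPa.

adiabatic: 3050 kPa; isothermal: 2480 kPa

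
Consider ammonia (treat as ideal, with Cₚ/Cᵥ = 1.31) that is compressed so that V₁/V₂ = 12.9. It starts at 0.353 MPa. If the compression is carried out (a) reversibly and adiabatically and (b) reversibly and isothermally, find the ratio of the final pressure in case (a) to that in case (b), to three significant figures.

P_adiabatic / P_isothermal ≈ 2.21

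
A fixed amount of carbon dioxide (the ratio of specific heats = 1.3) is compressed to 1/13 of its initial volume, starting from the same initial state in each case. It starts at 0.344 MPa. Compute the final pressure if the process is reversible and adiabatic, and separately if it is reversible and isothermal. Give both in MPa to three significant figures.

Isothermal: P₂ = P₁(V₁/V₂) = 0.344×13 = 4.472 MPa.
Adiabatic: P₂ = P₁(V₁/V₂)^γ = 0.344×13^(1.3) = 9.653 MPa.

adiabatic: 9.65 MPa; isothermal: 4.47 MPa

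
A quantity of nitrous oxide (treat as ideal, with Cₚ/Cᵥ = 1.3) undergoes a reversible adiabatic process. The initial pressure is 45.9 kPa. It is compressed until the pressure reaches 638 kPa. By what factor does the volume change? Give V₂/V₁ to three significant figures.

From PV^γ = const, V₂/V₁ = (P₁/P₂)^(1/γ).
V₂/V₁ = (45.9/638)^(0.769) = 0.1321.

V₂/V₁ ≈ 0.132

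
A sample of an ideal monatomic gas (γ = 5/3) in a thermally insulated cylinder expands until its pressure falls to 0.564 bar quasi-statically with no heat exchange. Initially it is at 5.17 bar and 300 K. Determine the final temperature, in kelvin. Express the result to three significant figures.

T₂ ≈ 124 K

Along an adiabat T P^((1−γ)/γ) is constant, so T₂ = T₁ (P₂/P₁)^((γ−1)/γ).
T₂ = 300 × (0.564/5.17)^(2/5) = 123.7 K.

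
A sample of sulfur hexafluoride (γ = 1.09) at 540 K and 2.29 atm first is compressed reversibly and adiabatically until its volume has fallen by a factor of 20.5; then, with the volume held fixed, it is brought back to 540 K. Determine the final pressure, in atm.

Adiabatic step (PV^γ = const): P₂ = 2.29×20.5^(1.09) = 61.61 atm; T₂ = 540×20.5^(0.09) = 708.7 K.
Isochoric: P₃ = P₂(T₃/T₂) = 61.61 × (540/708.7) = 46.95 atm.

P₃ ≈ 46.9 atm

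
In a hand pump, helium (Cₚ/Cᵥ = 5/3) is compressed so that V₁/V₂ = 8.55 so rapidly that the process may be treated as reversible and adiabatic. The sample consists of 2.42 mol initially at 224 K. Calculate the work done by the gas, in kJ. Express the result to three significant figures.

W ≈ -21.5 kJ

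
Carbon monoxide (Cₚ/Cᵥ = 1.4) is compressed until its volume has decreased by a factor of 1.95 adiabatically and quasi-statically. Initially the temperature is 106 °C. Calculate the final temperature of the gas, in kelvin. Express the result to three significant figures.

T₂ ≈ 495 K

Adiabatic: T₁V₁^(γ−1) = T₂V₂^(γ−1) ⇒ T₂ = T₁ (V₁/V₂)^(γ−1).
T₁ = 106 °C = 379.1 K.
T₂ = 379.1 × 1.95^(0.4) = 495.3 K.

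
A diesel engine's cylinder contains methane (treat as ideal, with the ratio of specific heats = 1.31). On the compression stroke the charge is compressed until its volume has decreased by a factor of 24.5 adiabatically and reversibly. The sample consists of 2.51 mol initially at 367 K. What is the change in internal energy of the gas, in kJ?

ΔU ≈ 41.9 kJ

Adiabatic: T₁V₁^(γ−1) = T₂V₂^(γ−1) ⇒ T₂ = T₁ (V₁/V₂)^(γ−1).
T₂ = 367 × 24.5^(0.31) = 989.3 K.
Q = 0, so ΔU = W_on_gas = nCᵥΔT with Cᵥ = R/(γ−1) = 26.82 J/(mol·K).
ΔU = 2.51 × 26.82 × (989.3 − 367) = 41890 J.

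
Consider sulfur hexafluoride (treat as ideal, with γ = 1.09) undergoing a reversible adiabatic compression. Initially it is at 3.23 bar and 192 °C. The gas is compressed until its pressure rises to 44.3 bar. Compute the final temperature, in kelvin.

Adiabatic: T₂/T₁ = (P₂/P₁)^((γ−1)/γ).
T₁ = 192 °C = 465.1 K.
T₂ = 465.1 × (44.3/3.23)^(0.0826) = 577.4 K.

T₂ ≈ 577 K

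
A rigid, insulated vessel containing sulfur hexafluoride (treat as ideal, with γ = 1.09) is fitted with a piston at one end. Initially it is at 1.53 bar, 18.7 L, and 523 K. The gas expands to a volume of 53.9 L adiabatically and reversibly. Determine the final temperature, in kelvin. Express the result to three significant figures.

T₂ ≈ 475 K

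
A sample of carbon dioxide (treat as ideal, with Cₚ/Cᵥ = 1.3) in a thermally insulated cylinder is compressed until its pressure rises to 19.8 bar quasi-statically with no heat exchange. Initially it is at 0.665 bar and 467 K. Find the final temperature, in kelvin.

Along an adiabat T P^((1−γ)/γ) is constant, so T₂ = T₁ (P₂/P₁)^((γ−1)/γ).
T₂ = 467 × (19.8/0.665)^(0.231) = 1022 K.

T₂ ≈ 1020 K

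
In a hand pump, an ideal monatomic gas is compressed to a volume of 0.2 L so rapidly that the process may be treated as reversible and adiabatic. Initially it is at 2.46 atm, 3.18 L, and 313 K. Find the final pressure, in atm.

Adiabatic: P₁V₁^γ = P₂V₂^γ ⇒ P₂ = P₁ (V₁/V₂)^γ.
γ = 5/3 for a monatomic ideal gas.
P₂ = 2.46 × (3.18/0.2)^(5/3) = 247.3 atm.

P₂ ≈ 247 atm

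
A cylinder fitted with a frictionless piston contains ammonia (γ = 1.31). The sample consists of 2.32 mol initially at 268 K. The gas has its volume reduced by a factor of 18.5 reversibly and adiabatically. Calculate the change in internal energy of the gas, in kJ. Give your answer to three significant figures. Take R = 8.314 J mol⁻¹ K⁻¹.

ΔU ≈ 24.5 kJ

For a reversible adiabat TV^(γ−1) is constant, so T₂ = T₁ (V₁/V₂)^(γ−1).
T₂ = 268 × 18.5^(0.31) = 662.2 K.
Q = 0, so ΔU = W_on_gas = nCᵥΔT with Cᵥ = R/(γ−1) = 26.82 J/(mol·K).
ΔU = 2.32 × 26.82 × (662.2 − 268) = 24520 J.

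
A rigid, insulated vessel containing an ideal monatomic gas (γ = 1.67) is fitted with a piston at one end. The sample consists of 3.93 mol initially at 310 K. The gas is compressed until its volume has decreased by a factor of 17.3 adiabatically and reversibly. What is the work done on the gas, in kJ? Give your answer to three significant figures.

For a reversible adiabat TV^(γ−1) is constant, so T₂ = T₁ (V₁/V₂)^(γ−1).
T₂ = 310 × 17.3^(0.67) = 2093 K.
Q = 0, so ΔU = W_on_gas = nCᵥΔT with Cᵥ = R/(γ−1) = 12.41 J/(mol·K).
ΔU = 3.93 × 12.41 × (2093 − 310) = 86970 J.

W ≈ 87.0 kJ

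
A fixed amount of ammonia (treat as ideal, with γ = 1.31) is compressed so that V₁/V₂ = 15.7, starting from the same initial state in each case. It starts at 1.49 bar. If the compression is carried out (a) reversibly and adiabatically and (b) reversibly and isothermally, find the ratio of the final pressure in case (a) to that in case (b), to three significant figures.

Isothermal: P_b = P₁(V₁/V₂) = 1.49×15.7.
Adiabatic: P_a = P₁(V₁/V₂)^γ = 1.49×15.7^(1.31).
P_a/P_b = (V₁/V₂)^(γ−1) = 15.7^(0.31) = 2.348.

P_adiabatic / P_isothermal ≈ 2.35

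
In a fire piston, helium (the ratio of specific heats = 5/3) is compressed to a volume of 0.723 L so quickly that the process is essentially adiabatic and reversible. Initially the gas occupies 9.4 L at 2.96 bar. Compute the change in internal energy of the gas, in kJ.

P₂ = P₁(V₁/V₂)^γ = 2.96×(9.4/0.723)^(5/3) = 212.8 bar.
For a reversible adiabat, W_by_gas = (P₁V₁ − P₂V₂)/(γ−1).
W_by = (296000×0.0094 − 2.128×10^7×0.000723) / (2/3) = -18900 J.
Q = 0 ⇒ ΔU = −W_by = 18900 J.

ΔU ≈ 18.9 kJ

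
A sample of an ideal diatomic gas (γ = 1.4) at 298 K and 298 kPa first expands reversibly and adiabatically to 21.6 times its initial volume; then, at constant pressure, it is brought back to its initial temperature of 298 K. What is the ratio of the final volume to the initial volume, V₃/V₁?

V₃/V₁ ≈ 73.8

Adiabatic step: V₂/V₁ = 21.6; T₂ = T₁·(1/21.6)^(0.4) = 87.18 K.
Isobaric step: V₃/V₂ = T₃/T₂ = 298/87.18.
V₃/V₁ = (V₂/V₁)(V₃/V₂) = 21.6 × (298/87.18) = 73.83.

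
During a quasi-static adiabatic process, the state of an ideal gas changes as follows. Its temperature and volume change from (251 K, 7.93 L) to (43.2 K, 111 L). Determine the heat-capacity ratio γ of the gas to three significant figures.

γ ≈ 1.67

TV^(γ−1) = const ⇒ γ − 1 = ln(T₂/T₁) / ln(V₁/V₂).
γ = 1 + ln(43.2/251) / ln(7.93/111) = 1.667.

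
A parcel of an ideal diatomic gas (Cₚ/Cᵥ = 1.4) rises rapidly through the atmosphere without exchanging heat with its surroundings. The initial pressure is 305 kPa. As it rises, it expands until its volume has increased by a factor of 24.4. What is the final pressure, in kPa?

P₂ ≈ 3.48 kPa

Since PV^γ is constant along a reversible adiabat, P₂ = P₁ (V₁/V₂)^γ.
P₂ = 305 × (1/24.4)^(1.4) = 3.483 kPa.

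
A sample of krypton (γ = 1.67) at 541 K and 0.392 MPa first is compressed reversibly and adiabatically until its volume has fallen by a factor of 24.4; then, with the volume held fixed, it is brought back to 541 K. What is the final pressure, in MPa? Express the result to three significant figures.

P₃ ≈ 9.56 MPa

Adiabatic step (PV^γ = const): P₂ = 0.392×24.4^(1.67) = 81.33 MPa; T₂ = 541×24.4^(0.67) = 4600 K.
Isochoric: P₃ = P₂(T₃/T₂) = 81.33 × (541/4600) = 9.565 MPa.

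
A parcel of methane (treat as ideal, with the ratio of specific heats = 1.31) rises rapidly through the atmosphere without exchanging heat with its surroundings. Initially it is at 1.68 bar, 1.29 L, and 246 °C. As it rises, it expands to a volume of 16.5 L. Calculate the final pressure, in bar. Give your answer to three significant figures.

P₂ ≈ 0.0596 bar

Adiabatic: P₁V₁^γ = P₂V₂^γ ⇒ P₂ = P₁ (V₁/V₂)^γ.
P₂ = 1.68 × (1.29/16.5)^(1.31) = 0.0596 bar.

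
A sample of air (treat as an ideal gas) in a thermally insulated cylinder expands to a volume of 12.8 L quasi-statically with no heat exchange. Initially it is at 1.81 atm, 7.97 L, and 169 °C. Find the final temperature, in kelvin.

T₂ ≈ 366 K

Adiabatic: T₁V₁^(γ−1) = T₂V₂^(γ−1) ⇒ T₂ = T₁ (V₁/V₂)^(γ−1).
γ = 7/5 for a diatomic ideal gas.
T₁ = 169 °C = 442.1 K.
T₂ = 442.1 × (7.97/12.8)^(2/5) = 365.8 K.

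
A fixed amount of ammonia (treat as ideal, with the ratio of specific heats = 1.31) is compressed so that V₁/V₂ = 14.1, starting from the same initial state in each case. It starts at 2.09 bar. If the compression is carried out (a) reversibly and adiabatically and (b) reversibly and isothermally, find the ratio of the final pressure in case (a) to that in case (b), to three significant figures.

P_adiabatic / P_isothermal ≈ 2.27

Isothermal: P_b = P₁(V₁/V₂) = 2.09×14.1.
Adiabatic: P_a = P₁(V₁/V₂)^γ = 2.09×14.1^(1.31).
P_a/P_b = (V₁/V₂)^(γ−1) = 14.1^(0.31) = 2.271.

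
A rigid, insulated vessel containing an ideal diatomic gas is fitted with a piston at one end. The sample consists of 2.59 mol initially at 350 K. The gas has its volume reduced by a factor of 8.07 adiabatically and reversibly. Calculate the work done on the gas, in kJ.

W ≈ 24.6 kJ

Adiabatic: T₁V₁^(γ−1) = T₂V₂^(γ−1) ⇒ T₂ = T₁ (V₁/V₂)^(γ−1).
γ = 7/5 for a diatomic ideal gas, so γ−1 = 2/5.
T₂ = 350 × 8.07^(2/5) = 806.9 K.
Q = 0, so ΔU = W_on_gas = nCᵥΔT with Cᵥ = R/(γ−1) = 20.79 J/(mol·K).
ΔU = 2.59 × 20.79 × (806.9 − 350) = 24600 J.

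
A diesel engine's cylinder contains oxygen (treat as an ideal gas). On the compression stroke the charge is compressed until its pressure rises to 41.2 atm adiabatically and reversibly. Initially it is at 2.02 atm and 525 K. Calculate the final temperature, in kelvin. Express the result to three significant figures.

Adiabatic: T₂/T₁ = (P₂/P₁)^((γ−1)/γ).
For a diatomic ideal gas γ = 7/5, so (γ−1)/γ = 2/7.
T₂ = 525 × (41.2/2.02)^(2/7) = 1243 K.

T₂ ≈ 1240 K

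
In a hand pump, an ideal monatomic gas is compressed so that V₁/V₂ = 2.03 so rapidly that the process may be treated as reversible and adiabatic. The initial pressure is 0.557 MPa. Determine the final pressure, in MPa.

P₂ ≈ 1.81 MPa

Adiabatic: P₁V₁^γ = P₂V₂^γ ⇒ P₂ = P₁ (V₁/V₂)^γ.
For a monatomic ideal gas γ = 5/3.
P₂ = 0.557 × 2.03^(5/3) = 1.813 MPa.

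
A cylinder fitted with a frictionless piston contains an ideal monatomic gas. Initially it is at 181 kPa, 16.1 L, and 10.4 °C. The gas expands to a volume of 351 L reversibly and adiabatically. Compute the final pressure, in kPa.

P₂ ≈ 1.06 kPa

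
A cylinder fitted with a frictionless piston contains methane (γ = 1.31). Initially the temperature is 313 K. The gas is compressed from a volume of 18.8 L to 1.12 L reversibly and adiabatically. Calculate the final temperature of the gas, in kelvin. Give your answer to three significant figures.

For a reversible adiabat TV^(γ−1) is constant, so T₂ = T₁ (V₁/V₂)^(γ−1).
T₂ = 313 × (18.8/1.12)^(0.31) = 750.4 K.

T₂ ≈ 750 K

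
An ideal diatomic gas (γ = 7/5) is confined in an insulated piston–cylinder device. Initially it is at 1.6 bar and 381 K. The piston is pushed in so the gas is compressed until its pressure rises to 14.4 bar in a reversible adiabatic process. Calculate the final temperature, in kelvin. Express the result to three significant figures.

Along an adiabat T P^((1−γ)/γ) is constant, so T₂ = T₁ (P₂/P₁)^((γ−1)/γ).
T₂ = 381 × (14.4/1.6)^(2/7) = 713.8 K.

T₂ ≈ 714 K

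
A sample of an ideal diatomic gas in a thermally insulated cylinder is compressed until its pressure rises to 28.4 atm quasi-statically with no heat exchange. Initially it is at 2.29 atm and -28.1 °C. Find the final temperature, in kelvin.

Adiabatic: T₂/T₁ = (P₂/P₁)^((γ−1)/γ).
For a diatomic ideal gas γ = 7/5, so (γ−1)/γ = 2/7.
T₁ = -28.1 °C = 245 K.
T₂ = 245 × (28.4/2.29)^(2/7) = 503.1 K.

T₂ ≈ 503 K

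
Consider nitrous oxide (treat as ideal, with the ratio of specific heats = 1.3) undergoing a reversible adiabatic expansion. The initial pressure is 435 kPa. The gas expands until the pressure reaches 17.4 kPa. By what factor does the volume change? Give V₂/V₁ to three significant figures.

From PV^γ = const, V₂/V₁ = (P₁/P₂)^(1/γ).
V₂/V₁ = (435/17.4)^(0.769) = 11.89.

V₂/V₁ ≈ 11.9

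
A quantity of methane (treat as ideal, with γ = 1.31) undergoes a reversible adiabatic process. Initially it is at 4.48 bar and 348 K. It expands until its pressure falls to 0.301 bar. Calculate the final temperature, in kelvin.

Along an adiabat T P^((1−γ)/γ) is constant, so T₂ = T₁ (P₂/P₁)^((γ−1)/γ).
T₂ = 348 × (0.301/4.48)^(0.237) = 183.7 K.

T₂ ≈ 184 K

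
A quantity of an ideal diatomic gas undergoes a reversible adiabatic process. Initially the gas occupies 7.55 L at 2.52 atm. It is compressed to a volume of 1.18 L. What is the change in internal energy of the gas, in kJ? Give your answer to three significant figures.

ΔU ≈ 5.31 kJ

γ = 7/5 for a diatomic ideal gas.
P₂ = P₁(V₁/V₂)^γ = 2.52×(7.55/1.18)^(7/5) = 33.88 atm.
For a reversible adiabat, W_by_gas = (P₁V₁ − P₂V₂)/(γ−1).
W_by = (255300×0.00755 − 3.432×10^6×0.00118) / (2/5) = -5306 J.
Q = 0 ⇒ ΔU = −W_by = 5306 J.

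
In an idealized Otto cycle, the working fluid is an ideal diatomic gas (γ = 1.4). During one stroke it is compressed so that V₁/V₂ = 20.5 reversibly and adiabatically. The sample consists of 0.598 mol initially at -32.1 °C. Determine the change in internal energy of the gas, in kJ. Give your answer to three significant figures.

Adiabatic: T₁V₁^(γ−1) = T₂V₂^(γ−1) ⇒ T₂ = T₁ (V₁/V₂)^(γ−1).
T₁ = -32.1 °C = 241 K.
T₂ = 241 × 20.5^(0.4) = 806.9 K.
Q = 0, so ΔU = W_on_gas = nCᵥΔT with Cᵥ = R/(γ−1) = 20.79 J/(mol·K).
ΔU = 0.598 × 20.79 × (806.9 − 241) = 7033 J.

ΔU ≈ 7.03 kJ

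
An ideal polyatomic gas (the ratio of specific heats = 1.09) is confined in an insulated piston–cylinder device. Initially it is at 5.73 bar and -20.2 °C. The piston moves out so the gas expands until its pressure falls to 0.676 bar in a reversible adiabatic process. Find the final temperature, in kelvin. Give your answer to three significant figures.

T₂ ≈ 212 K

Along an adiabat T P^((1−γ)/γ) is constant, so T₂ = T₁ (P₂/P₁)^((γ−1)/γ).
T₁ = -20.2 °C = 252.9 K.
T₂ = 252.9 × (0.676/5.73)^(0.0826) = 212 K.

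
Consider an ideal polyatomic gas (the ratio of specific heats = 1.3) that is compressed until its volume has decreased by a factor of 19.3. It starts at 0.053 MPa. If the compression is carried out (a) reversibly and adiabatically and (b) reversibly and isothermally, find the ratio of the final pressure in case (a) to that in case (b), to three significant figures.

P_adiabatic / P_isothermal ≈ 2.43

Isothermal: P_b = P₁(V₁/V₂) = 0.053×19.3.
Adiabatic: P_a = P₁(V₁/V₂)^γ = 0.053×19.3^(1.3).
P_a/P_b = (V₁/V₂)^(γ−1) = 19.3^(0.3) = 2.43.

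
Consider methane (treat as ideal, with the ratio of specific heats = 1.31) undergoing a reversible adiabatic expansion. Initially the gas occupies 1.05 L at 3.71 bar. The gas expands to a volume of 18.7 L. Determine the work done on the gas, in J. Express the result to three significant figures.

P₂ = P₁(V₁/V₂)^γ = 3.71×(1.05/18.7)^(1.31) = 0.08531 bar.
For a reversible adiabat, W_by_gas = (P₁V₁ − P₂V₂)/(γ−1).
W_by = (371000×0.00105 − 8531×0.0187) / (0.31) = 742 J.
W_on_gas = −W_by = -742 J.

W ≈ -742 J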